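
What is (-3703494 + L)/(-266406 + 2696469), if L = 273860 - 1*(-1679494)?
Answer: -194460/270007 ≈ -0.72020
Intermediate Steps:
L = 1953354 (L = 273860 + 1679494 = 1953354)
(-3703494 + L)/(-266406 + 2696469) = (-3703494 + 1953354)/(-266406 + 2696469) = -1750140/2430063 = -1750140*1/2430063 = -194460/270007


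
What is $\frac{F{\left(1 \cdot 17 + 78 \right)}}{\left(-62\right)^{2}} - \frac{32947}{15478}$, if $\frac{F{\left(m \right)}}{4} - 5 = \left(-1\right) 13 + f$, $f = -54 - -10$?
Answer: $- \frac{32466923}{14874358} \approx -2.1827$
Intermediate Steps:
$f = -44$ ($f = -54 + 10 = -44$)
$F{\left(m \right)} = -208$ ($F{\left(m \right)} = 20 + 4 \left(\left(-1\right) 13 - 44\right) = 20 + 4 \left(-13 - 44\right) = 20 + 4 \left(-57\right) = 20 - 228 = -208$)
$\frac{F{\left(1 \cdot 17 + 78 \right)}}{\left(-62\right)^{2}} - \frac{32947}{15478} = - \frac{208}{\left(-62\right)^{2}} - \frac{32947}{15478} = - \frac{208}{3844} - \frac{32947}{15478} = \left(-208\right) \frac{1}{3844} - \frac{32947}{15478} = - \frac{52}{961} - \frac{32947}{15478} = - \frac{32466923}{14874358}$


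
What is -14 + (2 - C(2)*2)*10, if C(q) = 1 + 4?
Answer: -94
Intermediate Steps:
C(q) = 5
-14 + (2 - C(2)*2)*10 = -14 + (2 - 5*2)*10 = -14 + (2 - 1*10)*10 = -14 + (2 - 10)*10 = -14 - 8*10 = -14 - 80 = -94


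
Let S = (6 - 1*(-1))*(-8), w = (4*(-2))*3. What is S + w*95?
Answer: -2336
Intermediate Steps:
w = -24 (w = -8*3 = -24)
S = -56 (S = (6 + 1)*(-8) = 7*(-8) = -56)
S + w*95 = -56 - 24*95 = -56 - 2280 = -2336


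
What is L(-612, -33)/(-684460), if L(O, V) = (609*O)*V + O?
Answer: -3074688/171115 ≈ -17.969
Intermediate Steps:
L(O, V) = O + 609*O*V (L(O, V) = 609*O*V + O = O + 609*O*V)
L(-612, -33)/(-684460) = -612*(1 + 609*(-33))/(-684460) = -612*(1 - 20097)*(-1/684460) = -612*(-20096)*(-1/684460) = 12298752*(-1/684460) = -3074688/171115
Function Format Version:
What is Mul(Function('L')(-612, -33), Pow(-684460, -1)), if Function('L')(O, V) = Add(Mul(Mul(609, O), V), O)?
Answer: Rational(-3074688, 171115) ≈ -17.969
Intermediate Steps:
Function('L')(O, V) = Add(O, Mul(609, O, V)) (Function('L')(O, V) = Add(Mul(609, O, V), O) = Add(O, Mul(609, O, V)))
Mul(Function('L')(-612, -33), Pow(-684460, -1)) = Mul(Mul(-612, Add(1, Mul(609, -33))), Pow(-684460, -1)) = Mul(Mul(-612, Add(1, -20097)), Rational(-1, 684460)) = Mul(Mul(-612, -20096), Rational(-1, 684460)) = Mul(12298752, Rational(-1, 684460)) = Rational(-3074688, 171115)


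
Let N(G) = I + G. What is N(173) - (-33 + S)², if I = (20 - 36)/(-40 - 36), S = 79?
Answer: -36913/19 ≈ -1942.8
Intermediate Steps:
I = 4/19 (I = -16/(-76) = -16*(-1/76) = 4/19 ≈ 0.21053)
N(G) = 4/19 + G
N(173) - (-33 + S)² = (4/19 + 173) - (-33 + 79)² = 3291/19 - 1*46² = 3291/19 - 1*2116 = 3291/19 - 2116 = -36913/19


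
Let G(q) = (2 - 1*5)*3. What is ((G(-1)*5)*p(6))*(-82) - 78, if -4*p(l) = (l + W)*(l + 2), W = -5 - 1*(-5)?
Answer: -44358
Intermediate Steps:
W = 0 (W = -5 + 5 = 0)
p(l) = -l*(2 + l)/4 (p(l) = -(l + 0)*(l + 2)/4 = -l*(2 + l)/4)
G(q) = -9 (G(q) = (2 - 5)*3 = -3*3 = -9)
((G(-1)*5)*p(6))*(-82) - 78 = ((-9*5)*((1/4)*6*(-2 - 1*6)))*(-82) - 78 = -45*6*(-2 - 6)/4*(-82) - 78 = -45*6*(-8)/4*(-82) - 78 = -45*(-12)*(-82) - 78 = 540*(-82) - 78 = -44280 - 78 = -44358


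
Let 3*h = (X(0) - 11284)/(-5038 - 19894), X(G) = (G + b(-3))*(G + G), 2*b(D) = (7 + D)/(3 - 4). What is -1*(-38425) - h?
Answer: 718506254/18699 ≈ 38425.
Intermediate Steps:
b(D) = -7/2 - D/2 (b(D) = ((7 + D)/(3 - 4))/2 = ((7 + D)/(-1))/2 = ((7 + D)*(-1))/2 = (-7 - D)/2 = -7/2 - D/2)
X(G) = 2*G*(-2 + G) (X(G) = (G + (-7/2 - 1/2*(-3)))*(G + G) = (G + (-7/2 + 3/2))*(2*G) = (G - 2)*(2*G) = (-2 + G)*(2*G) = 2*G*(-2 + G))
h = 2821/18699 (h = ((2*0*(-2 + 0) - 11284)/(-5038 - 19894))/3 = ((2*0*(-2) - 11284)/(-24932))/3 = ((0 - 11284)*(-1/24932))/3 = (-11284*(-1/24932))/3 = (1/3)*(2821/6233) = 2821/18699 ≈ 0.15086)
-1*(-38425) - h = -1*(-38425) - 1*2821/18699 = 38425 - 2821/18699 = 718506254/18699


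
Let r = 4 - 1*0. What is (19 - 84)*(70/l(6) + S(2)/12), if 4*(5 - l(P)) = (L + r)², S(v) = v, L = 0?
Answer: -27365/6 ≈ -4560.8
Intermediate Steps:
r = 4 (r = 4 + 0 = 4)
l(P) = 1 (l(P) = 5 - (0 + 4)²/4 = 5 - ¼*4² = 5 - ¼*16 = 5 - 4 = 1)
(19 - 84)*(70/l(6) + S(2)/12) = (19 - 84)*(70/1 + 2/12) = -65*(70*1 + 2*(1/12)) = -65*(70 + ⅙) = -65*421/6 = -27365/6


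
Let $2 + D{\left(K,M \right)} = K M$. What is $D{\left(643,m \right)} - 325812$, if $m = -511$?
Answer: $-654387$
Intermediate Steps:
$D{\left(K,M \right)} = -2 + K M$
$D{\left(643,m \right)} - 325812 = \left(-2 + 643 \left(-511\right)\right) - 325812 = \left(-2 - 328573\right) - 325812 = -328575 - 325812 = -654387$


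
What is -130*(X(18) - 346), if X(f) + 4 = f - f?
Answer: 45500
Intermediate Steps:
X(f) = -4 (X(f) = -4 + (f - f) = -4 + 0 = -4)
-130*(X(18) - 346) = -130*(-4 - 346) = -130*(-350) = 45500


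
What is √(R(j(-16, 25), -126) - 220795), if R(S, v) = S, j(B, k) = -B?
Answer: 3*I*√24531 ≈ 469.87*I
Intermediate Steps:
√(R(j(-16, 25), -126) - 220795) = √(-1*(-16) - 220795) = √(16 - 220795) = √(-220779) = 3*I*√24531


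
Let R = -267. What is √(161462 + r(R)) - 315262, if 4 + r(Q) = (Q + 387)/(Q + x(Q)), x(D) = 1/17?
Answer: -315262 + √831241755958/2269 ≈ -3.1486e+5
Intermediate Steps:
x(D) = 1/17
r(Q) = -4 + (387 + Q)/(1/17 + Q) (r(Q) = -4 + (Q + 387)/(Q + 1/17) = -4 + (387 + Q)/(1/17 + Q))
√(161462 + r(R)) - 315262 = √(161462 + (6575 - 51*(-267))/(1 + 17*(-267))) - 315262 = √(161462 + (6575 + 13617)/(1 - 4539)) - 315262 = √(161462 + 20192/(-4538)) - 315262 = √(161462 - 1/4538*20192) - 315262 = √(161462 - 10096/2269) - 315262 = √(366347182/2269) - 315262 = √831241755958/2269 - 315262 = -315262 + √831241755958/2269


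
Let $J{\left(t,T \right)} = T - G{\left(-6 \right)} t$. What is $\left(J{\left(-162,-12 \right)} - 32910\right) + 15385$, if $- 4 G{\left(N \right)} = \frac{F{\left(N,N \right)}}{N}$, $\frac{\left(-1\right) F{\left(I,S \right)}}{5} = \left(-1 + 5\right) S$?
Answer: $-16727$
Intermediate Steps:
$F{\left(I,S \right)} = - 20 S$ ($F{\left(I,S \right)} = - 5 \left(-1 + 5\right) S = - 5 \cdot 4 S = - 20 S$)
$G{\left(N \right)} = 5$ ($G{\left(N \right)} = - \frac{- 20 N \frac{1}{N}}{4} = \left(- \frac{1}{4}\right) \left(-20\right) = 5$)
$J{\left(t,T \right)} = T - 5 t$
$\left(J{\left(-162,-12 \right)} - 32910\right) + 15385 = \left(\left(-12 - -810\right) - 32910\right) + 15385 = \left(\left(-12 + 810\right) - 32910\right) + 15385 = \left(798 - 32910\right) + 15385 = -32112 + 15385 = -16727$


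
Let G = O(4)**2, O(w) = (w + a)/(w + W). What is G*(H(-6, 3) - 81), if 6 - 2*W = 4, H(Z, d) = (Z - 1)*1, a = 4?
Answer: -5632/25 ≈ -225.28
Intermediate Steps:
H(Z, d) = -1 + Z (H(Z, d) = (-1 + Z)*1 = -1 + Z)
W = 1 (W = 3 - 1/2*4 = 3 - 2 = 1)
O(w) = (4 + w)/(1 + w) (O(w) = (w + 4)/(w + 1) = (4 + w)/(1 + w))
G = 64/25 (G = ((4 + 4)/(1 + 4))**2 = (8/5)**2 = 64/25 ≈ 2.5600)
G*(H(-6, 3) - 81) = 64*((-1 - 6) - 81)/25 = 64*(-7 - 81)/25 = (64/25)*(-88) = -5632/25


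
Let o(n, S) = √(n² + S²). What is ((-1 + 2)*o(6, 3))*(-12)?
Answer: -36*√5 ≈ -80.498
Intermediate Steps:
o(n, S) = √(S² + n²)
((-1 + 2)*o(6, 3))*(-12) = ((-1 + 2)*√(3² + 6²))*(-12) = (1*√(9 + 36))*(-12) = (1*√45)*(-12) = (1*(3*√5))*(-12) = (3*√5)*(-12) = -36*√5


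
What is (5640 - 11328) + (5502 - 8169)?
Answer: -8355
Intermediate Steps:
(5640 - 11328) + (5502 - 8169) = -5688 - 2667 = -8355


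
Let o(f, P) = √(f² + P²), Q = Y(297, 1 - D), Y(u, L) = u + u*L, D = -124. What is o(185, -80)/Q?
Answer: 25*√65/37422 ≈ 0.0053860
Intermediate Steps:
Y(u, L) = u + L*u
Q = 37422 (Q = 297*(1 + (1 - 1*(-124))) = 297*(1 + (1 + 124)) = 297*(1 + 125) = 297*126 = 37422)
o(f, P) = √(P² + f²)
o(185, -80)/Q = √((-80)² + 185²)/37422 = √(6400 + 34225)*(1/37422) = √40625*(1/37422) = (25*√65)*(1/37422) = 25*√65/37422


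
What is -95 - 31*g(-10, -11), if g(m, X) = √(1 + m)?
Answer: -95 - 93*I ≈ -95.0 - 93.0*I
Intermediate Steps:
-95 - 31*g(-10, -11) = -95 - 31*√(1 - 10) = -95 - 93*I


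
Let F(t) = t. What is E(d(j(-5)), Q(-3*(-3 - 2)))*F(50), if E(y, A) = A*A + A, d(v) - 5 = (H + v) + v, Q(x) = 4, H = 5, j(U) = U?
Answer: 1000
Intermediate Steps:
d(v) = 10 + 2*v (d(v) = 5 + ((5 + v) + v) = 5 + (5 + 2*v) = 10 + 2*v)
E(y, A) = A + A² (E(y, A) = A² + A = A + A²)
E(d(j(-5)), Q(-3*(-3 - 2)))*F(50) = (4*(1 + 4))*50 = (4*5)*50 = 20*50 = 1000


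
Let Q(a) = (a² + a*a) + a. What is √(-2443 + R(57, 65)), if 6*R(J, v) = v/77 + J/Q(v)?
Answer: I*√9451299403841295/1966965 ≈ 49.425*I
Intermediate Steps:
Q(a) = a + 2*a² (Q(a) = (a² + a²) + a = 2*a² + a = a + 2*a²)
R(J, v) = v/462 + J/(6*v*(1 + 2*v)) (R(J, v) = (v/77 + J/((v*(1 + 2*v))))/6 = (v*(1/77) + J*(1/(v*(1 + 2*v))))/6 = (v/77 + J/(v*(1 + 2*v)))/6 = v/462 + J/(6*v*(1 + 2*v)))
√(-2443 + R(57, 65)) = √(-2443 + (1/462)*(77*57 + 65²*(1 + 2*65))/(65*(1 + 2*65))) = √(-2443 + (1/462)*(1/65)*(4389 + 4225*(1 + 130))/(1 + 130)) = √(-2443 + (1/462)*(1/65)*(4389 + 4225*131)/131) = √(-2443 + (1/462)*(1/65)*(1/131)*(4389 + 553475)) = √(-2443 + (1/462)*(1/65)*(1/131)*557864) = √(-2443 + 278932/1966965) = √(-4805016563/1966965) = I*√9451299403841295/1966965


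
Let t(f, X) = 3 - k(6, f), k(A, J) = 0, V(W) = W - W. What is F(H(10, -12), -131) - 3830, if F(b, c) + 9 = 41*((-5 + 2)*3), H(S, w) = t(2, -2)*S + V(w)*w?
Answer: -4208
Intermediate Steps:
V(W) = 0
t(f, X) = 3 (t(f, X) = 3 - 1*0 = 3 + 0 = 3)
H(S, w) = 3*S (H(S, w) = 3*S + 0*w = 3*S + 0 = 3*S)
F(b, c) = -378 (F(b, c) = -9 + 41*((-5 + 2)*3) = -9 + 41*(-3*3) = -9 + 41*(-9) = -9 - 369 = -378)
F(H(10, -12), -131) - 3830 = -378 - 3830 = -4208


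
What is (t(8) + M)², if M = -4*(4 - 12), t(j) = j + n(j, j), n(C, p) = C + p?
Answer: 3136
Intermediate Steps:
t(j) = 3*j (t(j) = j + (j + j) = j + 2*j = 3*j)
M = 32 (M = -4*(-8) = 32)
(t(8) + M)² = (3*8 + 32)² = (24 + 32)² = 56² = 3136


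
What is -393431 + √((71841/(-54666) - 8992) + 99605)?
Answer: -393431 + √30086820504858/18222 ≈ -3.9313e+5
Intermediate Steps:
-393431 + √((71841/(-54666) - 8992) + 99605) = -393431 + √((71841*(-1/54666) - 8992) + 99605) = -393431 + √((-23947/18222 - 8992) + 99605) = -393431 + √(-163876171/18222 + 99605) = -393431 + √(1651126139/18222) = -393431 + √30086820504858/18222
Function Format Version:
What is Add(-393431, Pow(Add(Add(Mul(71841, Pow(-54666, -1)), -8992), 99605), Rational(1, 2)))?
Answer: Add(-393431, Mul(Rational(1, 18222), Pow(30086820504858, Rational(1, 2)))) ≈ -3.9313e+5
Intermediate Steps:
Add(-393431, Pow(Add(Add(Mul(71841, Pow(-54666, -1)), -8992), 99605), Rational(1, 2))) = Add(-393431, Pow(Add(Add(Mul(71841, Rational(-1, 54666)), -8992), 99605), Rational(1, 2))) = Add(-393431, Pow(Add(Add(Rational(-23947, 18222), -8992), 99605), Rational(1, 2))) = Add(-393431, Pow(Add(Rational(-163876171, 18222), 99605), Rational(1, 2))) = Add(-393431, Pow(Rational(1651126139, 18222), Rational(1, 2))) = Add(-393431, Mul(Rational(1, 18222), Pow(30086820504858, Rational(1, 2))))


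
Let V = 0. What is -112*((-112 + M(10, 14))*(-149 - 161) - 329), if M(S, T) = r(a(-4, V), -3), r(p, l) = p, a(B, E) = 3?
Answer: -3747632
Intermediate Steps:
M(S, T) = 3
-112*((-112 + M(10, 14))*(-149 - 161) - 329) = -112*((-112 + 3)*(-149 - 161) - 329) = -112*(-109*(-310) - 329) = -112*(33790 - 329) = -112*33461 = -3747632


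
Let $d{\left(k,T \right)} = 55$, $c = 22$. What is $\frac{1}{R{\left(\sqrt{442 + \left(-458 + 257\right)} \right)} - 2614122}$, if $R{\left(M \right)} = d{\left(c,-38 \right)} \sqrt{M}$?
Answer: $- \frac{17863952537258143848}{46698551334602331306920831} - \frac{375849860698620 \sqrt[4]{241}}{46698551334602331306920831} - \frac{7907719050 \sqrt{241}}{46698551334602331306920831} - \frac{166375 \cdot 241^{\frac{3}{4}}}{46698551334602331306920831} \approx -3.8257 \cdot 10^{-7}$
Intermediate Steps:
$R{\left(M \right)} = 55 \sqrt{M}$
$\frac{1}{R{\left(\sqrt{442 + \left(-458 + 257\right)} \right)} - 2614122} = \frac{1}{55 \sqrt{\sqrt{442 + \left(-458 + 257\right)}} - 2614122} = \frac{1}{55 \sqrt{\sqrt{442 - 201}} - 2614122} = \frac{1}{55 \sqrt{\sqrt{241}} - 2614122} = \frac{1}{55 \sqrt[4]{241} - 2614122} = \frac{1}{-2614122 + 55 \sqrt[4]{241}}$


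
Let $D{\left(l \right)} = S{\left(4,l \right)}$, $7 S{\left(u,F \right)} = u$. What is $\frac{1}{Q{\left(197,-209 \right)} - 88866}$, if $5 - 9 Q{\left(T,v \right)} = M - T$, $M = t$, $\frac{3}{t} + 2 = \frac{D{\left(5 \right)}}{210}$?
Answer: $- \frac{13212}{1173798851} \approx -1.1256 \cdot 10^{-5}$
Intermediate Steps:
$S{\left(u,F \right)} = \frac{u}{7}$
$D{\left(l \right)} = \frac{4}{7}$ ($D{\left(l \right)} = \frac{1}{7} \cdot 4 = \frac{4}{7}$)
$t = - \frac{2205}{1468}$ ($t = \frac{3}{-2 + \frac{4}{7 \cdot 210}} = \frac{3}{-2 + \frac{4}{7} \cdot \frac{1}{210}} = \frac{3}{-2 + \frac{2}{735}} = \frac{3}{- \frac{1468}{735}} = 3 \left(- \frac{735}{1468}\right) = - \frac{2205}{1468} \approx -1.502$)
$M = - \frac{2205}{1468} \approx -1.502$
$Q{\left(T,v \right)} = \frac{9545}{13212} + \frac{T}{9}$ ($Q{\left(T,v \right)} = \frac{5}{9} - \frac{- \frac{2205}{1468} - T}{9} = \frac{5}{9} + \left(\frac{245}{1468} + \frac{T}{9}\right) = \frac{9545}{13212} + \frac{T}{9}$)
$\frac{1}{Q{\left(197,-209 \right)} - 88866} = \frac{1}{\left(\frac{9545}{13212} + \frac{1}{9} \cdot 197\right) - 88866} = \frac{1}{\left(\frac{9545}{13212} + \frac{197}{9}\right) - 88866} = \frac{1}{\frac{298741}{13212} - 88866} = \frac{1}{- \frac{1173798851}{13212}} = - \frac{13212}{1173798851}$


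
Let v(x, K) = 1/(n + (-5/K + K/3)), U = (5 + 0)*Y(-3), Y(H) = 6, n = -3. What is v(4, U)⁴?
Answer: 1296/2825761 ≈ 0.00045864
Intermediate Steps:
U = 30 (U = (5 + 0)*6 = 5*6 = 30)
v(x, K) = 1/(-3 - 5/K + K/3) (v(x, K) = 1/(-3 + (-5/K + K/3)) = 1/(-3 - 5/K + K/3))
v(4, U)⁴ = (3*30/(-15 + 30² - 9*30))⁴ = (3*30/(-15 + 900 - 270))⁴ = (3*30/615)⁴ = (3*30*(1/615))⁴ = (6/41)⁴ = 1296/2825761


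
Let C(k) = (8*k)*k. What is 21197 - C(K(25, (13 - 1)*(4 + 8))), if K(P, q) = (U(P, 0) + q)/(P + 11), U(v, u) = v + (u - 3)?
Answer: 1703179/81 ≈ 21027.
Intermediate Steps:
U(v, u) = -3 + u + v (U(v, u) = v + (-3 + u) = -3 + u + v)
K(P, q) = (-3 + P + q)/(11 + P) (K(P, q) = ((-3 + 0 + P) + q)/(P + 11) = ((-3 + P) + q)/(11 + P) = (-3 + P + q)/(11 + P))
C(k) = 8*k**2
21197 - C(K(25, (13 - 1)*(4 + 8))) = 21197 - 8*((-3 + 25 + (13 - 1)*(4 + 8))/(11 + 25))**2 = 21197 - 8*((-3 + 25 + 12*12)/36)**2 = 21197 - 8*((-3 + 25 + 144)/36)**2 = 21197 - 8*((1/36)*166)**2 = 21197 - 8*(83/18)**2 = 21197 - 8*6889/324 = 21197 - 1*13778/81 = 21197 - 13778/81 = 1703179/81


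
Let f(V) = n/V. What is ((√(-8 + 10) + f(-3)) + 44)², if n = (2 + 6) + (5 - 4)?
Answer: (41 + √2)² ≈ 1799.0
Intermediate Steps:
n = 9 (n = 8 + 1 = 9)
f(V) = 9/V
((√(-8 + 10) + f(-3)) + 44)² = ((√(-8 + 10) + 9/(-3)) + 44)² = ((√2 + 9*(-⅓)) + 44)² = ((√2 - 3) + 44)² = ((-3 + √2) + 44)² = (41 + √2)²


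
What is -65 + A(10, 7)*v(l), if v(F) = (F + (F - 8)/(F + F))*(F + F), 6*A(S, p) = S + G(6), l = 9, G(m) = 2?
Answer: 261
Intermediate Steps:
A(S, p) = ⅓ + S/6 (A(S, p) = (S + 2)/6 = (2 + S)/6 = ⅓ + S/6)
v(F) = 2*F*(F + (-8 + F)/(2*F)) (v(F) = (F + (-8 + F)/((2*F)))*(2*F) = (F + (-8 + F)*(1/(2*F)))*(2*F) = (F + (-8 + F)/(2*F))*(2*F) = 2*F*(F + (-8 + F)/(2*F)))
-65 + A(10, 7)*v(l) = -65 + (⅓ + (⅙)*10)*(-8 + 9 + 2*9²) = -65 + (⅓ + 5/3)*(-8 + 9 + 2*81) = -65 + 2*(-8 + 9 + 162) = -65 + 2*163 = -65 + 326 = 261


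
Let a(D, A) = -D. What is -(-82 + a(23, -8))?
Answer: 105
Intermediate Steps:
-(-82 + a(23, -8)) = -(-82 - 1*23) = -(-82 - 23) = -1*(-105) = 105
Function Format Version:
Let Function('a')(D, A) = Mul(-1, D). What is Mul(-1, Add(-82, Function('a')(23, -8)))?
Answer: 105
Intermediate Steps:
Mul(-1, Add(-82, Function('a')(23, -8))) = Mul(-1, Add(-82, Mul(-1, 23))) = Mul(-1, Add(-82, -23)) = Mul(-1, -105) = 105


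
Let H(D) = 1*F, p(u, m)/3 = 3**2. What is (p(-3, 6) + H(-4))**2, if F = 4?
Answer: 961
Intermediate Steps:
p(u, m) = 27 (p(u, m) = 3*3**2 = 3*9 = 27)
H(D) = 4 (H(D) = 1*4 = 4)
(p(-3, 6) + H(-4))**2 = (27 + 4)**2 = 31**2 = 961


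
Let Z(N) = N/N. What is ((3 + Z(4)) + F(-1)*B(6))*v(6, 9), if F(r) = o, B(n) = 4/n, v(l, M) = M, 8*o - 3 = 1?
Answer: 39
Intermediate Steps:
Z(N) = 1
o = 1/2 (o = 3/8 + (1/8)*1 = 3/8 + 1/8 = 1/2 ≈ 0.50000)
F(r) = 1/2
((3 + Z(4)) + F(-1)*B(6))*v(6, 9) = ((3 + 1) + (4/6)/2)*9 = (4 + (4*(1/6))/2)*9 = (4 + (1/2)*(2/3))*9 = (4 + 1/3)*9 = (13/3)*9 = 39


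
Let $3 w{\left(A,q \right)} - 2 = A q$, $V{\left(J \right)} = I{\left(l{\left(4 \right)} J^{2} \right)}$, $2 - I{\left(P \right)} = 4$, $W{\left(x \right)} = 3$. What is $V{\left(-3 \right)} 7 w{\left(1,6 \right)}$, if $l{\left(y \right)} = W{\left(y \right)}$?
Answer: $- \frac{112}{3} \approx -37.333$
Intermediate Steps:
$l{\left(y \right)} = 3$
$I{\left(P \right)} = -2$ ($I{\left(P \right)} = 2 - 4 = -2$)
$V{\left(J \right)} = -2$
$w{\left(A,q \right)} = \frac{2}{3} + \frac{A q}{3}$
$V{\left(-3 \right)} 7 w{\left(1,6 \right)} = \left(-2\right) 7 \left(\frac{2}{3} + \frac{1}{3} \cdot 1 \cdot 6\right) = - 14 \left(\frac{2}{3} + 2\right) = \left(-14\right) \frac{8}{3} = - \frac{112}{3}$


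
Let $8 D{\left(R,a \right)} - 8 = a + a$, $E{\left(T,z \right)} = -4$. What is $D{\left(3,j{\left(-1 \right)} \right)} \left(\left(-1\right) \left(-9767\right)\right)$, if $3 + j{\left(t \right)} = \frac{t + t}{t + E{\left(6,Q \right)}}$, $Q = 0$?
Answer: $\frac{68369}{20} \approx 3418.4$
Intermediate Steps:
$j{\left(t \right)} = -3 + \frac{2 t}{-4 + t}$ ($j{\left(t \right)} = -3 + \frac{t + t}{t - 4} = -3 + \frac{2 t}{-4 + t}$)
$D{\left(R,a \right)} = 1 + \frac{a}{4}$ ($D{\left(R,a \right)} = 1 + \frac{a + a}{8} = 1 + \frac{2 a}{8} = 1 + \frac{a}{4}$)
$D{\left(3,j{\left(-1 \right)} \right)} \left(\left(-1\right) \left(-9767\right)\right) = \left(1 + \frac{\frac{1}{-4 - 1} \left(12 - -1\right)}{4}\right) \left(\left(-1\right) \left(-9767\right)\right) = \left(1 + \frac{\frac{1}{-5} \left(12 + 1\right)}{4}\right) 9767 = \left(1 + \frac{\left(- \frac{1}{5}\right) 13}{4}\right) 9767 = \left(1 + \frac{1}{4} \left(- \frac{13}{5}\right)\right) 9767 = \left(1 - \frac{13}{20}\right) 9767 = \frac{7}{20} \cdot 9767 = \frac{68369}{20}$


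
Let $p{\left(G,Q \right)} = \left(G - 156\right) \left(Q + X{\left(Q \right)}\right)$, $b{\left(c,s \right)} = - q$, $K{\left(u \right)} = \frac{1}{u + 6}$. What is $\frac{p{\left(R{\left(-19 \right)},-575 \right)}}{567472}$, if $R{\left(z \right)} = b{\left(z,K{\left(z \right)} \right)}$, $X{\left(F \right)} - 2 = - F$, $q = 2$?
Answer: $- \frac{79}{141868} \approx -0.00055686$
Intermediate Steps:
$X{\left(F \right)} = 2 - F$
$K{\left(u \right)} = \frac{1}{6 + u}$
$b{\left(c,s \right)} = -2$ ($b{\left(c,s \right)} = \left(-1\right) 2 = -2$)
$R{\left(z \right)} = -2$
$p{\left(G,Q \right)} = -312 + 2 G$ ($p{\left(G,Q \right)} = \left(G - 156\right) \left(Q - \left(-2 + Q\right)\right) = \left(-156 + G\right) 2 = -312 + 2 G$)
$\frac{p{\left(R{\left(-19 \right)},-575 \right)}}{567472} = \frac{-312 + 2 \left(-2\right)}{567472} = \left(-312 - 4\right) \frac{1}{567472} = \left(-316\right) \frac{1}{567472} = - \frac{79}{141868}$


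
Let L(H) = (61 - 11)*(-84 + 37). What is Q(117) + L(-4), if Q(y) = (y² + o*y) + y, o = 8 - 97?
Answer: 1043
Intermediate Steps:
o = -89
Q(y) = y² - 88*y (Q(y) = (y² - 89*y) + y = y² - 88*y)
L(H) = -2350 (L(H) = 50*(-47) = -2350)
Q(117) + L(-4) = 117*(-88 + 117) - 2350 = 117*29 - 2350 = 3393 - 2350 = 1043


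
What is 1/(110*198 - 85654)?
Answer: -1/63874 ≈ -1.5656e-5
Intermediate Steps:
1/(110*198 - 85654) = 1/(21780 - 85654) = 1/(-63874) = -1/63874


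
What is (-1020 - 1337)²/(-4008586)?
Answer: -5555449/4008586 ≈ -1.3859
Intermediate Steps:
(-1020 - 1337)²/(-4008586) = (-2357)²*(-1/4008586) = 5555449*(-1/4008586) = -5555449/4008586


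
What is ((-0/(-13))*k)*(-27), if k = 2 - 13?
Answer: 0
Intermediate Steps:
k = -11
((-0/(-13))*k)*(-27) = (-0/(-13)*(-11))*(-27) = (-0*(-1)/13*(-11))*(-27) = (-1*0*(-11))*(-27) = (0*(-11))*(-27) = 0*(-27) = 0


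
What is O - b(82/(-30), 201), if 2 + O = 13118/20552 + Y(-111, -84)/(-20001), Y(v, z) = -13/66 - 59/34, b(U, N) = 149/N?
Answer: -2320795361393/1103609497716 ≈ -2.1029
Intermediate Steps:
Y(v, z) = -1084/561 (Y(v, z) = -13*1/66 - 59*1/34 = -13/66 - 59/34 = -1084/561)
O = -22428310127/16471783548 (O = -2 + (13118/20552 - 1084/561/(-20001)) = -2 + (13118*(1/20552) - 1084/561*(-1/20001)) = -2 + (937/1468 + 1084/11220561) = -2 + 10515256969/16471783548 = -22428310127/16471783548 ≈ -1.3616)
O - b(82/(-30), 201) = -22428310127/16471783548 - 149/201 = -2320795361393/1103609497716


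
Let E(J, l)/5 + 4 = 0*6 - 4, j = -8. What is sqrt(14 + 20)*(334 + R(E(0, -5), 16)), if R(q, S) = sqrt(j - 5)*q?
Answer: 334*sqrt(34) - 40*I*sqrt(442) ≈ 1947.5 - 840.95*I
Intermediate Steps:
E(J, l) = -40 (E(J, l) = -20 + 5*(0*6 - 4) = -20 + 5*(0 - 4) = -20 + 5*(-4) = -20 - 20 = -40)
R(q, S) = I*q*sqrt(13) (R(q, S) = sqrt(-8 - 5)*q = sqrt(-13)*q = (I*sqrt(13))*q = I*q*sqrt(13))
sqrt(14 + 20)*(334 + R(E(0, -5), 16)) = sqrt(14 + 20)*(334 + I*(-40)*sqrt(13)) = sqrt(34)*(334 - 40*I*sqrt(13))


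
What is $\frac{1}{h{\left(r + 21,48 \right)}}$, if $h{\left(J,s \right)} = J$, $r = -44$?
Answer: $- \frac{1}{23} \approx -0.043478$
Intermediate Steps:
$\frac{1}{h{\left(r + 21,48 \right)}} = \frac{1}{-44 + 21} = \frac{1}{-23} = - \frac{1}{23}$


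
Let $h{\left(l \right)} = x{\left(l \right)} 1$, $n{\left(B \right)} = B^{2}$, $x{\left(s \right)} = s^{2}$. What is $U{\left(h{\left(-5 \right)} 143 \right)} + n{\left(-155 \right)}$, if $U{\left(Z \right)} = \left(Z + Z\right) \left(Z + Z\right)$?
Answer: $51146525$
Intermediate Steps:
$h{\left(l \right)} = l^{2}$ ($h{\left(l \right)} = l^{2} \cdot 1 = l^{2}$)
$U{\left(Z \right)} = 4 Z^{2}$ ($U{\left(Z \right)} = 2 Z 2 Z = 4 Z^{2}$)
$U{\left(h{\left(-5 \right)} 143 \right)} + n{\left(-155 \right)} = 4 \left(\left(-5\right)^{2} \cdot 143\right)^{2} + \left(-155\right)^{2} = 4 \left(25 \cdot 143\right)^{2} + 24025 = 4 \cdot 3575^{2} + 24025 = 4 \cdot 12780625 + 24025 = 51122500 + 24025 = 51146525$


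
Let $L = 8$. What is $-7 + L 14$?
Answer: $105$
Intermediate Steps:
$-7 + L 14 = -7 + 8 \cdot 14 = -7 + 112 = 105$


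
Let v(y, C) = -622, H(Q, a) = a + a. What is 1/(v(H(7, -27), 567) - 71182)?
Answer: -1/71804 ≈ -1.3927e-5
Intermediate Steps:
H(Q, a) = 2*a
1/(v(H(7, -27), 567) - 71182) = 1/(-622 - 71182) = 1/(-71804) = -1/71804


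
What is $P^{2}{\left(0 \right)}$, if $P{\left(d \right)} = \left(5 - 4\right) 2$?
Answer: $4$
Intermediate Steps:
$P{\left(d \right)} = 2$ ($P{\left(d \right)} = 1 \cdot 2 = 2$)
$P^{2}{\left(0 \right)} = 2^{2} = 4$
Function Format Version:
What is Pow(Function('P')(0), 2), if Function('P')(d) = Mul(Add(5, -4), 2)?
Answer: 4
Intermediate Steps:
Function('P')(d) = 2 (Function('P')(d) = Mul(1, 2) = 2)
Pow(Function('P')(0), 2) = Pow(2, 2) = 4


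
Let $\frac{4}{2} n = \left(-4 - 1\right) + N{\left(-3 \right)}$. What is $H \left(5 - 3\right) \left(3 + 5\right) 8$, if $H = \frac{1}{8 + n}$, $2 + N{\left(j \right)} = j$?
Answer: $\frac{128}{3} \approx 42.667$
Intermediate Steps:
$N{\left(j \right)} = -2 + j$
$n = -5$ ($n = \frac{\left(-4 - 1\right) - 5}{2} = \frac{-5 - 5}{2} = \frac{1}{2} \left(-10\right) = -5$)
$H = \frac{1}{3}$ ($H = \frac{1}{8 - 5} = \frac{1}{3} \approx 0.33333$)
$H \left(5 - 3\right) \left(3 + 5\right) 8 = \frac{\left(5 - 3\right) \left(3 + 5\right)}{3} \cdot 8 = \frac{2 \cdot 8}{3} \cdot 8 = \frac{1}{3} \cdot 16 \cdot 8 = \frac{16}{3} \cdot 8 = \frac{128}{3}$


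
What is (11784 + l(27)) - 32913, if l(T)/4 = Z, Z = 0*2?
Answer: -21129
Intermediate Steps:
Z = 0
l(T) = 0 (l(T) = 4*0 = 0)
(11784 + l(27)) - 32913 = (11784 + 0) - 32913 = 11784 - 32913 = -21129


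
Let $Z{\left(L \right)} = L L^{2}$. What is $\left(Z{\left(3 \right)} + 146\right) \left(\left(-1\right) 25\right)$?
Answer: $-4325$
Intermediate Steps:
$Z{\left(L \right)} = L^{3}$
$\left(Z{\left(3 \right)} + 146\right) \left(\left(-1\right) 25\right) = \left(3^{3} + 146\right) \left(\left(-1\right) 25\right) = \left(27 + 146\right) \left(-25\right) = 173 \left(-25\right) = -4325$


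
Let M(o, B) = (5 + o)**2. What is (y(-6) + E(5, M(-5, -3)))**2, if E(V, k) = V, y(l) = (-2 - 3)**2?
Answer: 900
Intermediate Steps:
y(l) = 25 (y(l) = (-5)**2 = 25)
(y(-6) + E(5, M(-5, -3)))**2 = (25 + 5)**2 = 30**2 = 900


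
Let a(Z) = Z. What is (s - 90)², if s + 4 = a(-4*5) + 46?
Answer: 4624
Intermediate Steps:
s = 22 (s = -4 + (-4*5 + 46) = -4 + (-20 + 46) = -4 + 26 = 22)
(s - 90)² = (22 - 90)² = (-68)² = 4624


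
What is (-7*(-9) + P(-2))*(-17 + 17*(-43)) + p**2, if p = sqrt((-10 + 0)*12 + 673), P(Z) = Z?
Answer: -45075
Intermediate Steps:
p = sqrt(553) (p = sqrt(-10*12 + 673) = sqrt(-120 + 673) = sqrt(553) ≈ 23.516)
(-7*(-9) + P(-2))*(-17 + 17*(-43)) + p**2 = (-7*(-9) - 2)*(-17 + 17*(-43)) + (sqrt(553))**2 = (63 - 2)*(-17 - 731) + 553 = 61*(-748) + 553 = -45628 + 553 = -45075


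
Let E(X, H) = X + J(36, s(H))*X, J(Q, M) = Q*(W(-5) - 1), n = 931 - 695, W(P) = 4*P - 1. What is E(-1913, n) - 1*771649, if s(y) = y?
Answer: 741534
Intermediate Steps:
W(P) = -1 + 4*P
n = 236
J(Q, M) = -22*Q (J(Q, M) = Q*((-1 + 4*(-5)) - 1) = Q*((-1 - 20) - 1) = Q*(-21 - 1) = Q*(-22) = -22*Q)
E(X, H) = -791*X (E(X, H) = X + (-22*36)*X = X - 792*X = -791*X)
E(-1913, n) - 1*771649 = -791*(-1913) - 1*771649 = 1513183 - 771649 = 741534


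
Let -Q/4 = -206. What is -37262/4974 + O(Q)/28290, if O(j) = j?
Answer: -87503617/11726205 ≈ -7.4622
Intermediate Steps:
Q = 824 (Q = -4*(-206) = 824)
-37262/4974 + O(Q)/28290 = -37262/4974 + 824/28290 = -37262*1/4974 + 824*(1/28290) = -18631/2487 + 412/14145 = -87503617/11726205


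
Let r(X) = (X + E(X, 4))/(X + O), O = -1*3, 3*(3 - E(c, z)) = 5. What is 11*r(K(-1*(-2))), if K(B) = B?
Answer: -110/3 ≈ -36.667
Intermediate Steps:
E(c, z) = 4/3 (E(c, z) = 3 - ⅓*5 = 3 - 5/3 = 4/3)
O = -3
r(X) = (4/3 + X)/(-3 + X) (r(X) = (X + 4/3)/(X - 3) = (4/3 + X)/(-3 + X))
11*r(K(-1*(-2))) = 11*((4/3 - 1*(-2))/(-3 - 1*(-2))) = 11*((4/3 + 2)/(-3 + 2)) = 11*((10/3)/(-1)) = 11*(-1*10/3) = 11*(-10/3) = -110/3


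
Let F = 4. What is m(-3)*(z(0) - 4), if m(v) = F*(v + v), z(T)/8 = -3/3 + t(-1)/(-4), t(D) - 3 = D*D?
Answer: 480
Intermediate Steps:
t(D) = 3 + D² (t(D) = 3 + D*D = 3 + D²)
z(T) = -16 (z(T) = 8*(-3/3 + (3 + (-1)²)/(-4)) = 8*(-3*⅓ + (3 + 1)*(-¼)) = 8*(-1 + 4*(-¼)) = 8*(-1 - 1) = 8*(-2) = -16)
m(v) = 8*v (m(v) = 4*(v + v) = 4*(2*v) = 8*v)
m(-3)*(z(0) - 4) = (8*(-3))*(-16 - 4) = -24*(-20) = 480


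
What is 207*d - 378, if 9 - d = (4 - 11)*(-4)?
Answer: -4311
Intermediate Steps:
d = -19 (d = 9 - (4 - 11)*(-4) = 9 - (-7)*(-4) = 9 - 1*28 = 9 - 28 = -19)
207*d - 378 = 207*(-19) - 378 = -3933 - 378 = -4311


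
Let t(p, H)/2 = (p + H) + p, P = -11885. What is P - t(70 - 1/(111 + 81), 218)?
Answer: -604847/48 ≈ -12601.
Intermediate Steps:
t(p, H) = 2*H + 4*p (t(p, H) = 2*((p + H) + p) = 2*((H + p) + p) = 2*(H + 2*p) = 2*H + 4*p)
P - t(70 - 1/(111 + 81), 218) = -11885 - (2*218 + 4*(70 - 1/(111 + 81))) = -11885 - (436 + 4*(70 - 1/192)) = -11885 - (436 + 4*(13439/192)) = -11885 - (436 + 13439/48) = -11885 - 1*34367/48 = -11885 - 34367/48 = -604847/48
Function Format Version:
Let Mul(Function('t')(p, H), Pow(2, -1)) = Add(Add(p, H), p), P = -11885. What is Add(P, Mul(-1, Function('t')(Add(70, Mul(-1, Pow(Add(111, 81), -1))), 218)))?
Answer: Rational(-604847, 48) ≈ -12601.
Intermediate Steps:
Function('t')(p, H) = Add(Mul(2, H), Mul(4, p)) (Function('t')(p, H) = Mul(2, Add(Add(p, H), p)) = Mul(2, Add(Add(H, p), p)) = Mul(2, Add(H, Mul(2, p))) = Add(Mul(2, H), Mul(4, p)))
Add(P, Mul(-1, Function('t')(Add(70, Mul(-1, Pow(Add(111, 81), -1))), 218))) = Add(-11885, Mul(-1, Add(Mul(2, 218), Mul(4, Add(70, Mul(-1, Pow(Add(111, 81), -1))))))) = Add(-11885, Mul(-1, Add(436, Mul(4, Add(70, Mul(-1, Pow(192, -1))))))) = Add(-11885, Mul(-1, Add(436, Mul(4, Add(70, Mul(-1, Rational(1, 192))))))) = Add(-11885, Mul(-1, Add(436, Mul(4, Add(70, Rational(-1, 192)))))) = Add(-11885, Mul(-1, Add(436, Mul(4, Rational(13439, 192))))) = Add(-11885, Mul(-1, Add(436, Rational(13439, 48)))) = Add(-11885, Mul(-1, Rational(34367, 48))) = Add(-11885, Rational(-34367, 48)) = Rational(-604847, 48)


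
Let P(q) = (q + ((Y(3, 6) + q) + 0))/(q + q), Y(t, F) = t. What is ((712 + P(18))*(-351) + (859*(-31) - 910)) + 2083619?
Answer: 7223151/4 ≈ 1.8058e+6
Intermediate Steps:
P(q) = (3 + 2*q)/(2*q) (P(q) = (q + ((3 + q) + 0))/(q + q) = (q + (3 + q))/((2*q)) = (3 + 2*q)*(1/(2*q)) = (3 + 2*q)/(2*q))
((712 + P(18))*(-351) + (859*(-31) - 910)) + 2083619 = ((712 + (3/2 + 18)/18)*(-351) + (859*(-31) - 910)) + 2083619 = ((712 + (1/18)*(39/2))*(-351) + (-26629 - 910)) + 2083619 = ((712 + 13/12)*(-351) - 27539) + 2083619 = ((8557/12)*(-351) - 27539) + 2083619 = (-1001169/4 - 27539) + 2083619 = -1111325/4 + 2083619 = 7223151/4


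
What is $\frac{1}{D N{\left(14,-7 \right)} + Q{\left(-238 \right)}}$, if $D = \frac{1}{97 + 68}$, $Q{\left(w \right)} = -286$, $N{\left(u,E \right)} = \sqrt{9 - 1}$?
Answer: $- \frac{3893175}{1113448046} - \frac{165 \sqrt{2}}{1113448046} \approx -0.0034967$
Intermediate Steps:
$N{\left(u,E \right)} = 2 \sqrt{2}$ ($N{\left(u,E \right)} = \sqrt{8} = 2 \sqrt{2}$)
$D = \frac{1}{165} \approx 0.0060606$
$\frac{1}{D N{\left(14,-7 \right)} + Q{\left(-238 \right)}} = \frac{1}{\frac{2 \sqrt{2}}{165} - 286} = \frac{1}{-286 + \frac{2 \sqrt{2}}{165}}$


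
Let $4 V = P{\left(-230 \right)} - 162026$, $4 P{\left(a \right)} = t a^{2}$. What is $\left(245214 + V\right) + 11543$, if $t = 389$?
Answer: $\frac{6009527}{4} \approx 1.5024 \cdot 10^{6}$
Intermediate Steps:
$P{\left(a \right)} = \frac{389 a^{2}}{4}$
$V = \frac{4982499}{4}$ ($V = \frac{\frac{389 \left(-230\right)^{2}}{4} - 162026}{4} = \frac{\frac{389}{4} \cdot 52900 - 162026}{4} = \frac{5144525 - 162026}{4} = \frac{1}{4} \cdot 4982499 = \frac{4982499}{4} \approx 1.2456 \cdot 10^{6}$)
$\left(245214 + V\right) + 11543 = \left(245214 + \frac{4982499}{4}\right) + 11543 = \frac{5963355}{4} + 11543 = \frac{6009527}{4}$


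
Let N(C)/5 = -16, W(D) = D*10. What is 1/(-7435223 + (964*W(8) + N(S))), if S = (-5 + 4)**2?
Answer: -1/7358183 ≈ -1.3590e-7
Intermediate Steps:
W(D) = 10*D
S = 1 (S = (-1)**2 = 1)
N(C) = -80 (N(C) = 5*(-16) = -80)
1/(-7435223 + (964*W(8) + N(S))) = 1/(-7435223 + (964*(10*8) - 80)) = 1/(-7435223 + (964*80 - 80)) = 1/(-7435223 + (77120 - 80)) = 1/(-7435223 + 77040) = 1/(-7358183) = -1/7358183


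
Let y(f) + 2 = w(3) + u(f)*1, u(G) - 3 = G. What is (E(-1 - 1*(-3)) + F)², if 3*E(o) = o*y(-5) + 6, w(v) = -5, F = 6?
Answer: 4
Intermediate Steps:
u(G) = 3 + G
y(f) = -4 + f (y(f) = -2 + (-5 + (3 + f)*1) = -2 + (-5 + (3 + f)) = -2 + (-2 + f) = -4 + f)
E(o) = 2 - 3*o (E(o) = (o*(-4 - 5) + 6)/3 = (o*(-9) + 6)/3 = (-9*o + 6)/3 = (6 - 9*o)/3 = 2 - 3*o)
(E(-1 - 1*(-3)) + F)² = ((2 - 3*(-1 - 1*(-3))) + 6)² = ((2 - 3*(-1 + 3)) + 6)² = ((2 - 3*2) + 6)² = ((2 - 6) + 6)² = (-4 + 6)² = 2² = 4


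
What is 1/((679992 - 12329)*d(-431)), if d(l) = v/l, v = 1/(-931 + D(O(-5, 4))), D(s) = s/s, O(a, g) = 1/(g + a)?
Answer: 400830/667663 ≈ 0.60035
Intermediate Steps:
O(a, g) = 1/(a + g)
D(s) = 1
v = -1/930 (v = 1/(-931 + 1) = 1/(-930) = -1/930 ≈ -0.0010753)
d(l) = -1/(930*l)
1/((679992 - 12329)*d(-431)) = 1/((679992 - 12329)*((-1/930/(-431)))) = 1/(667663*((-1/930*(-1/431)))) = 1/(667663*(1/400830)) = (1/667663)*400830 = 400830/667663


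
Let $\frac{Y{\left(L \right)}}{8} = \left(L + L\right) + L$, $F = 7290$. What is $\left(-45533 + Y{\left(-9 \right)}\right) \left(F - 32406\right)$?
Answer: $1149031884$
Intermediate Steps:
$Y{\left(L \right)} = 24 L$ ($Y{\left(L \right)} = 8 \left(\left(L + L\right) + L\right) = 8 \left(2 L + L\right) = 8 \cdot 3 L = 24 L$)
$\left(-45533 + Y{\left(-9 \right)}\right) \left(F - 32406\right) = \left(-45533 + 24 \left(-9\right)\right) \left(7290 - 32406\right) = \left(-45533 - 216\right) \left(-25116\right) = \left(-45749\right) \left(-25116\right) = 1149031884$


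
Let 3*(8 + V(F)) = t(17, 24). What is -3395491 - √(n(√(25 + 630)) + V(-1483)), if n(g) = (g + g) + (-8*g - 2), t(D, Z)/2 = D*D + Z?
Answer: -3395491 - √(1788 - 54*√655)/3 ≈ -3.3955e+6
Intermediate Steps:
t(D, Z) = 2*Z + 2*D² (t(D, Z) = 2*(D*D + Z) = 2*(D² + Z) = 2*(Z + D²) = 2*Z + 2*D²)
V(F) = 602/3 (V(F) = -8 + (2*24 + 2*17²)/3 = -8 + (48 + 2*289)/3 = -8 + (48 + 578)/3 = -8 + (⅓)*626 = -8 + 626/3 = 602/3)
n(g) = -2 - 6*g (n(g) = 2*g + (-2 - 8*g) = -2 - 6*g)
-3395491 - √(n(√(25 + 630)) + V(-1483)) = -3395491 - √((-2 - 6*√(25 + 630)) + 602/3) = -3395491 - √((-2 - 6*√655) + 602/3) = -3395491 - √(596/3 - 6*√655)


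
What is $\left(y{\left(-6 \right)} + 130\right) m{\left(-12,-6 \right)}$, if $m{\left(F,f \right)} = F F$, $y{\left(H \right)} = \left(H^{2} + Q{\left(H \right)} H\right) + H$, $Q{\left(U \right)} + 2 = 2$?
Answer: $23040$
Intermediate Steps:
$Q{\left(U \right)} = 0$ ($Q{\left(U \right)} = -2 + 2 = 0$)
$y{\left(H \right)} = H + H^{2}$ ($y{\left(H \right)} = \left(H^{2} + 0 H\right) + H = \left(H^{2} + 0\right) + H = H^{2} + H = H + H^{2}$)
$m{\left(F,f \right)} = F^{2}$
$\left(y{\left(-6 \right)} + 130\right) m{\left(-12,-6 \right)} = \left(- 6 \left(1 - 6\right) + 130\right) \left(-12\right)^{2} = \left(\left(-6\right) \left(-5\right) + 130\right) 144 = \left(30 + 130\right) 144 = 160 \cdot 144 = 23040$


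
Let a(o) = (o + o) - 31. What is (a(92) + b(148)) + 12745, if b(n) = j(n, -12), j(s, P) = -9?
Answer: 12889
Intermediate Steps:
b(n) = -9
a(o) = -31 + 2*o (a(o) = 2*o - 31 = -31 + 2*o)
(a(92) + b(148)) + 12745 = ((-31 + 2*92) - 9) + 12745 = ((-31 + 184) - 9) + 12745 = (153 - 9) + 12745 = 144 + 12745 = 12889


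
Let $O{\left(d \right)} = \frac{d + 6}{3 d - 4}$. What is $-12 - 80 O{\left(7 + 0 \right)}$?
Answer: $- \frac{1244}{17} \approx -73.177$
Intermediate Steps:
$O{\left(d \right)} = \frac{6 + d}{-4 + 3 d}$
$-12 - 80 O{\left(7 + 0 \right)} = -12 - 80 \frac{6 + \left(7 + 0\right)}{-4 + 3 \left(7 + 0\right)} = -12 - 80 \frac{6 + 7}{-4 + 3 \cdot 7} = -12 - 80 \frac{1}{-4 + 21} \cdot 13 = -12 - 80 \cdot \frac{1}{17} \cdot 13 = -12 - \frac{1040}{17} = - \frac{1244}{17}$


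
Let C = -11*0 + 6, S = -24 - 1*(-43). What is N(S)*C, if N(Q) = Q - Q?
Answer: 0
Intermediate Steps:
S = 19 (S = -24 + 43 = 19)
N(Q) = 0
C = 6 (C = 0 + 6 = 6)
N(S)*C = 0*6 = 0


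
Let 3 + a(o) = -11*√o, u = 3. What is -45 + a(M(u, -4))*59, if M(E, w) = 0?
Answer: -222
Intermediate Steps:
a(o) = -3 - 11*√o
-45 + a(M(u, -4))*59 = -45 + (-3 - 11*√0)*59 = -45 + (-3 - 11*0)*59 = -45 + (-3 + 0)*59 = -45 - 3*59 = -45 - 177 = -222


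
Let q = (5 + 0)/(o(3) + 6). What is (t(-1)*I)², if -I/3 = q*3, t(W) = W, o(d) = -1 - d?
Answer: 2025/4 ≈ 506.25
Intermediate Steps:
q = 5/2 (q = (5 + 0)/((-1 - 1*3) + 6) = 5/((-1 - 3) + 6) = 5/(-4 + 6) = 5/2 ≈ 2.5000)
I = -45/2 (I = -15*3/2 = -3*15/2 = -45/2 ≈ -22.500)
(t(-1)*I)² = (-1*(-45/2))² = (45/2)² = 2025/4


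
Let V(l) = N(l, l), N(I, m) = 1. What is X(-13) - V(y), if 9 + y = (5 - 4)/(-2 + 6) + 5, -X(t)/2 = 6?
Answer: -13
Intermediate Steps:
X(t) = -12 (X(t) = -2*6 = -12)
y = -15/4 (y = -9 + ((5 - 4)/(-2 + 6) + 5) = -9 + (1/4 + 5) = -9 + 21/4 = -15/4 ≈ -3.7500)
V(l) = 1
X(-13) - V(y) = -12 - 1*1 = -12 - 1 = -13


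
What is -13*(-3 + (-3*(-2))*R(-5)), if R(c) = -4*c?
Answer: -1521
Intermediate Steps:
-13*(-3 + (-3*(-2))*R(-5)) = -13*(-3 + (-3*(-2))*(-4*(-5))) = -13*(-3 + 6*20) = -13*(-3 + 120) = -13*117 = -1521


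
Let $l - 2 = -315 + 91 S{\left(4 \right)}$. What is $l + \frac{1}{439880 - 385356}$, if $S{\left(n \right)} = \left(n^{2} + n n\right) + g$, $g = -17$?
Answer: $\frac{57359249}{54524} \approx 1052.0$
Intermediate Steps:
$S{\left(n \right)} = -17 + 2 n^{2}$ ($S{\left(n \right)} = \left(n^{2} + n n\right) - 17 = \left(n^{2} + n^{2}\right) - 17 = 2 n^{2} - 17 = -17 + 2 n^{2}$)
$l = 1052$ ($l = 2 - \left(315 - 91 \left(-17 + 2 \cdot 4^{2}\right)\right) = 2 - \left(315 - 91 \left(-17 + 2 \cdot 16\right)\right) = 2 - \left(315 - 91 \left(-17 + 32\right)\right) = 2 + \left(-315 + 91 \cdot 15\right) = 2 + \left(-315 + 1365\right) = 2 + 1050 = 1052$)
$l + \frac{1}{439880 - 385356} = 1052 + \frac{1}{439880 - 385356} = 1052 + \frac{1}{54524} = \frac{57359249}{54524}$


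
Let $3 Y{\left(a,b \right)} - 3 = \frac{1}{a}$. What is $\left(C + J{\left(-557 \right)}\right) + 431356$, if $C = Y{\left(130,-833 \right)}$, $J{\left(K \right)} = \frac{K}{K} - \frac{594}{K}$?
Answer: $\frac{93704130557}{217230} \approx 4.3136 \cdot 10^{5}$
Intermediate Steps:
$Y{\left(a,b \right)} = 1 + \frac{1}{3 a}$
$J{\left(K \right)} = 1 - \frac{594}{K}$
$C = \frac{391}{390}$ ($C = \frac{\frac{1}{3} + 130}{130} = \frac{1}{130} \cdot \frac{391}{3} = \frac{391}{390} \approx 1.0026$)
$\left(C + J{\left(-557 \right)}\right) + 431356 = \left(\frac{391}{390} + \frac{-594 - 557}{-557}\right) + 431356 = \left(\frac{391}{390} - - \frac{1151}{557}\right) + 431356 = \left(\frac{391}{390} + \frac{1151}{557}\right) + 431356 = \frac{666677}{217230} + 431356 = \frac{93704130557}{217230}$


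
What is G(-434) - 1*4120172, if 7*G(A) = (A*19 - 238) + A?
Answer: -4121446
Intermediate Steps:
G(A) = -34 + 20*A/7 (G(A) = ((A*19 - 238) + A)/7 = ((19*A - 238) + A)/7 = ((-238 + 19*A) + A)/7 = (-238 + 20*A)/7 = -34 + 20*A/7)
G(-434) - 1*4120172 = (-34 + (20/7)*(-434)) - 1*4120172 = (-34 - 1240) - 4120172 = -1274 - 4120172 = -4121446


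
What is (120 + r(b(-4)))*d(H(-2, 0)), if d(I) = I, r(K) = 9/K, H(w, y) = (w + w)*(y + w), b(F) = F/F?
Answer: 1032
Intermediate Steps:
b(F) = 1
H(w, y) = 2*w*(w + y) (H(w, y) = (2*w)*(w + y) = 2*w*(w + y))
(120 + r(b(-4)))*d(H(-2, 0)) = (120 + 9/1)*(2*(-2)*(-2 + 0)) = (120 + 9*1)*(2*(-2)*(-2)) = (120 + 9)*8 = 129*8 = 1032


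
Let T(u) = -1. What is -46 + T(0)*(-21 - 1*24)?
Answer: -1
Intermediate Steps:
-46 + T(0)*(-21 - 1*24) = -46 - (-21 - 1*24) = -46 - (-21 - 24) = -46 - 1*(-45) = -46 + 45 = -1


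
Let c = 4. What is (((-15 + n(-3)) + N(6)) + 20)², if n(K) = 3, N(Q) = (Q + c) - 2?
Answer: 256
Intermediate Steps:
N(Q) = 2 + Q (N(Q) = (Q + 4) - 2 = (4 + Q) - 2 = 2 + Q)
(((-15 + n(-3)) + N(6)) + 20)² = (((-15 + 3) + (2 + 6)) + 20)² = ((-12 + 8) + 20)² = (-4 + 20)² = 16² = 256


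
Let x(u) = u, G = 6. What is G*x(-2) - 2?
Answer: -14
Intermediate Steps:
G*x(-2) - 2 = 6*(-2) - 2 = -12 - 2 = -14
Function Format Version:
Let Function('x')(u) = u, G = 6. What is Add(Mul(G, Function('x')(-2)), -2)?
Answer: -14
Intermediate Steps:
Add(Mul(G, Function('x')(-2)), -2) = Add(Mul(6, -2), -2) = Add(-12, -2) = -14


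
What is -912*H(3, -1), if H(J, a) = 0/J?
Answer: 0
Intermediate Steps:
H(J, a) = 0
-912*H(3, -1) = -912*0 = 0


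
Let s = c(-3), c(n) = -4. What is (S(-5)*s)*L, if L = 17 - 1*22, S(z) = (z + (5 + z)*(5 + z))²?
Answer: 500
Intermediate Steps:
s = -4
S(z) = (z + (5 + z)²)²
L = -5 (L = 17 - 22 = -5)
(S(-5)*s)*L = ((-5 + (5 - 5)²)²*(-4))*(-5) = ((-5 + 0²)²*(-4))*(-5) = ((-5 + 0)²*(-4))*(-5) = ((-5)²*(-4))*(-5) = (25*(-4))*(-5) = -100*(-5) = 500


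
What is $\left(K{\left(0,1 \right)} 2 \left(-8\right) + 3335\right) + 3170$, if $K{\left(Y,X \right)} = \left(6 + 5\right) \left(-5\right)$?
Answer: $7385$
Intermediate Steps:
$K{\left(Y,X \right)} = -55$ ($K{\left(Y,X \right)} = 11 \left(-5\right) = -55$)
$\left(K{\left(0,1 \right)} 2 \left(-8\right) + 3335\right) + 3170 = \left(\left(-55\right) 2 \left(-8\right) + 3335\right) + 3170 = \left(\left(-110\right) \left(-8\right) + 3335\right) + 3170 = \left(880 + 3335\right) + 3170 = 4215 + 3170 = 7385$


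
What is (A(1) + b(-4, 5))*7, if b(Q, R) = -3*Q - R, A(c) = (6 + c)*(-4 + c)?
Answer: -98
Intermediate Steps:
A(c) = (-4 + c)*(6 + c)
b(Q, R) = -R - 3*Q
(A(1) + b(-4, 5))*7 = ((-24 + 1**2 + 2*1) + (-1*5 - 3*(-4)))*7 = ((-24 + 1 + 2) + (-5 + 12))*7 = (-21 + 7)*7 = -14*7 = -98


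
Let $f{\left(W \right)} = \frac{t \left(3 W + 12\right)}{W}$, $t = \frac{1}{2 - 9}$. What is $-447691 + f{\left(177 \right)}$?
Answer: $- \frac{184896564}{413} \approx -4.4769 \cdot 10^{5}$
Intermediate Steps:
$t = - \frac{1}{7}$ ($t = \frac{1}{-7} = - \frac{1}{7} \approx -0.14286$)
$f{\left(W \right)} = \frac{- \frac{12}{7} - \frac{3 W}{7}}{W}$ ($f{\left(W \right)} = \frac{\left(- \frac{1}{7}\right) \left(3 W + 12\right)}{W} = \frac{\left(- \frac{1}{7}\right) \left(12 + 3 W\right)}{W} = \frac{- \frac{12}{7} - \frac{3 W}{7}}{W}$)
$-447691 + f{\left(177 \right)} = -447691 + \frac{3 \left(-4 - 177\right)}{7 \cdot 177} = -447691 + \frac{3}{7} \cdot \frac{1}{177} \left(-4 - 177\right) = -447691 + \frac{3}{7} \cdot \frac{1}{177} \left(-181\right) = -447691 - \frac{181}{413} = - \frac{184896564}{413}$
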